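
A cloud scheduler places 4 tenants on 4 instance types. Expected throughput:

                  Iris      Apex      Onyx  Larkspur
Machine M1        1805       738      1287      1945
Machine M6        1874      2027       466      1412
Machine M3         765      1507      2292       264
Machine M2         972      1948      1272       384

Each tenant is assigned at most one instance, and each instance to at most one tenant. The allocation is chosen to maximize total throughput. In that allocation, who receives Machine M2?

Optimal: Iris→Machine M6 (1874 ops/s), Apex→Machine M2 (1948 ops/s), Onyx→Machine M3 (2292 ops/s), Larkspur→Machine M1 (1945 ops/s) — total 1874+1948+2292+1945 = 8059 ops/s.
Max-entry greedy (repeatedly take the single best remaining cell) gives 7236 ops/s, worse by 823.
Next-best assignment: Iris→Machine M1, Apex→Machine M2, Onyx→Machine M3, Larkspur→Machine M6 = 7457 ops/s.
Apex's own top instance is Machine M6 (2027 ops/s), but forcing Apex→Machine M6 and reassigning the rest optimally gives only 7236 ops/s — worse by 823.

Apex receives Machine M2.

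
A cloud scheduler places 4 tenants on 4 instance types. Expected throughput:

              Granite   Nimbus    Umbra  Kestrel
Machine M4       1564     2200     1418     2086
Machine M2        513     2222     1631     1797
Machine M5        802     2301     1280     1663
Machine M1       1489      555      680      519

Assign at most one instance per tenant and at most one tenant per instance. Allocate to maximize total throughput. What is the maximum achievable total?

Max total: 7507 ops/s

This is the linear assignment problem.
Optimal: Granite→Machine M1 (1489 ops/s), Nimbus→Machine M5 (2301 ops/s), Umbra→Machine M2 (1631 ops/s), Kestrel→Machine M4 (2086 ops/s) — total 1489+2301+1631+2086 = 7507 ops/s.
Row-greedy (each tenant in turn takes its best remaining instance) gives 6015 ops/s, worse by 1492.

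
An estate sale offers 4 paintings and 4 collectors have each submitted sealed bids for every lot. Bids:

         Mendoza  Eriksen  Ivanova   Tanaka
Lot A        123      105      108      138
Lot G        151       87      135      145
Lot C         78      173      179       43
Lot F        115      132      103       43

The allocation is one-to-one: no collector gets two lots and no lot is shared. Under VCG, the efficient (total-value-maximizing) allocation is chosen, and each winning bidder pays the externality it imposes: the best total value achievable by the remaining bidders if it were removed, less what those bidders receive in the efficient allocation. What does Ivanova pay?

Ivanova pays $41.

Efficient allocation: Mendoza→Lot G ($151), Eriksen→Lot F ($132), Ivanova→Lot C ($179), Tanaka→Lot A ($138); total welfare W = $600.
Ivanova receives Lot C at value $179, so the others get W − 179 = $421.
Without Ivanova: best allocation of the remaining 3 bidders over all 4 lots is Mendoza→Lot G ($151), Eriksen→Lot C ($173), Tanaka→Lot A ($138), total $462.
VCG payment = (others' best without Ivanova) − (others' welfare with Ivanova) = 462 − 421 = $41.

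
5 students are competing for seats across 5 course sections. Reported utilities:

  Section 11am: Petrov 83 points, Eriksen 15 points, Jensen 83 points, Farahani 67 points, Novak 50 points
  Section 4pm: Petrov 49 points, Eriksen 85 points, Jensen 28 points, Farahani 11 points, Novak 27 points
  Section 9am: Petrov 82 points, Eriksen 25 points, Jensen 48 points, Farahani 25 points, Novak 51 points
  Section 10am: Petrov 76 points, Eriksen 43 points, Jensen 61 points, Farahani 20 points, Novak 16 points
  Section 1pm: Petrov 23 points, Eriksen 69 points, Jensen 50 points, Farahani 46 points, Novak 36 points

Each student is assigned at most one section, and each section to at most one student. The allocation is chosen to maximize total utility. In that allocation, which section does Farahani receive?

Farahani receives Section 1pm.

Optimal: Petrov→Section 10am (76 points), Eriksen→Section 4pm (85 points), Jensen→Section 11am (83 points), Farahani→Section 1pm (46 points), Novak→Section 9am (51 points) — total 76+85+83+46+51 = 341 points.
Max-entry greedy (repeatedly take the single best remaining cell) gives 326 points, worse by 15.
Farahani's own top section is Section 11am (67 points), but forcing Farahani→Section 11am and reassigning the rest optimally gives only 331 points — worse by 10.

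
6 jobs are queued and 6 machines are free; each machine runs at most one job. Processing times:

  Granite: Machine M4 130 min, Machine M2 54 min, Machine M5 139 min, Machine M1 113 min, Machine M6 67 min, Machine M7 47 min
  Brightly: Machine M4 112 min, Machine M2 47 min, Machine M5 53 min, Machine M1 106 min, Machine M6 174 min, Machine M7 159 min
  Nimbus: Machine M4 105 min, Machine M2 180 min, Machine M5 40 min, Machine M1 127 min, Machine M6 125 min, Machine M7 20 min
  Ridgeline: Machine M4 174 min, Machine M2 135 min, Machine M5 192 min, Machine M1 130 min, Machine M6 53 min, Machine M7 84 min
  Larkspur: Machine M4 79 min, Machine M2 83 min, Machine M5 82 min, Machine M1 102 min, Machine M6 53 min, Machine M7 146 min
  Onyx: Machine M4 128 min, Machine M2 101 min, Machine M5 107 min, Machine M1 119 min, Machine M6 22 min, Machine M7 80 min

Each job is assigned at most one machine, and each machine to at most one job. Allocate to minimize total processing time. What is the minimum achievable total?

Optimal: Granite→Machine M2 (54 min), Brightly→Machine M5 (53 min), Nimbus→Machine M7 (20 min), Ridgeline→Machine M1 (130 min), Larkspur→Machine M4 (79 min), Onyx→Machine M6 (22 min) — total 54+53+20+130+79+22 = 358 min.
Min-entry greedy (repeatedly take the single cheapest remaining cell) gives 473 min, worse by 115.
Next-best assignment: Granite→Machine M7, Brightly→Machine M2, Nimbus→Machine M5, Ridgeline→Machine M1, Larkspur→Machine M4, Onyx→Machine M6 = 365 min.

Min total: 358 min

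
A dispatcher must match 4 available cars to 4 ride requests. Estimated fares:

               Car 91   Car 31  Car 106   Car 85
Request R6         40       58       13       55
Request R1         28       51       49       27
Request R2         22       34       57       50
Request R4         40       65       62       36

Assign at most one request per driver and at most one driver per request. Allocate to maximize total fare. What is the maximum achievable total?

Optimal: Car 91→Request R1 ($28), Car 31→Request R4 ($65), Car 106→Request R2 ($57), Car 85→Request R6 ($55) — total 28+65+57+55 = $205.
Column-greedy (each request in turn goes to its best remaining driver) gives $197, worse by 8.
Next-best assignment: Car 91→Request R6, Car 31→Request R4, Car 106→Request R1, Car 85→Request R2 = $204.

Maximum total: $205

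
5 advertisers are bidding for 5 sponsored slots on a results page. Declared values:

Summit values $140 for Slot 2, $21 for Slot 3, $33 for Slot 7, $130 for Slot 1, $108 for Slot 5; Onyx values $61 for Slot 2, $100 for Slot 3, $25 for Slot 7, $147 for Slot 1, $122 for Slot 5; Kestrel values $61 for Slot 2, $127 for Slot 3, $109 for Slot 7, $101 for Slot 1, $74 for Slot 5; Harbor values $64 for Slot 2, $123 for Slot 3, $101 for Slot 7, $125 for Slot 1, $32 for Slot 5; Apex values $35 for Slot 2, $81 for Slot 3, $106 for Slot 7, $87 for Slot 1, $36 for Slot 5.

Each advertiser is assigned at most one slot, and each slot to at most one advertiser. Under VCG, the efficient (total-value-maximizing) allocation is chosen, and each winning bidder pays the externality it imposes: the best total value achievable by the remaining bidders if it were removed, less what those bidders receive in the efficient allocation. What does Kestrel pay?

Efficient allocation: Summit→Slot 2 ($140), Onyx→Slot 5 ($122), Kestrel→Slot 3 ($127), Harbor→Slot 1 ($125), Apex→Slot 7 ($106); total welfare W = $620.
Kestrel receives Slot 3 at value $127, so the others get W − 127 = $493.
Without Kestrel: best allocation of the remaining 4 bidders over all 5 slots is Summit→Slot 2 ($140), Onyx→Slot 1 ($147), Harbor→Slot 3 ($123), Apex→Slot 7 ($106), total $516.
VCG payment = (others' best without Kestrel) − (others' welfare with Kestrel) = 516 − 493 = $23.

Kestrel pays $23.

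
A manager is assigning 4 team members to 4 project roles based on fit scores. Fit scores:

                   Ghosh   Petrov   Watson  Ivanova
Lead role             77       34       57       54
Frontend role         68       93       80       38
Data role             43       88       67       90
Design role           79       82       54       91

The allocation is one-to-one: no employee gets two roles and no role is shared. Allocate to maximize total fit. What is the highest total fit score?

Optimal: Ghosh→Lead role (77 pts), Petrov→Data role (88 pts), Watson→Frontend role (80 pts), Ivanova→Design role (91 pts) — total 77+88+80+91 = 336 pts.
Max-entry greedy (repeatedly take the single best remaining cell) gives 328 pts, worse by 8.
Next-best assignment: Ghosh→Lead role, Petrov→Design role, Watson→Frontend role, Ivanova→Data role = 329 pts.
Every other assignment is strictly worse.

Maximum total: 336 pts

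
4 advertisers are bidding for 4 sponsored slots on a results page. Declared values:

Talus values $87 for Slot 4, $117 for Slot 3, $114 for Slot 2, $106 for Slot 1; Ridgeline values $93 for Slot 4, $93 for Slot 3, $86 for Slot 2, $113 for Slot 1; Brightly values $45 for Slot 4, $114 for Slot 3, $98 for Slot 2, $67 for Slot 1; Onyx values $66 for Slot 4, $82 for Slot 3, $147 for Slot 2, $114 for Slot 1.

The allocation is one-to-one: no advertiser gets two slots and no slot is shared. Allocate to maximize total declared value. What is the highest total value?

Optimal: Talus→Slot 4 ($87), Ridgeline→Slot 1 ($113), Brightly→Slot 3 ($114), Onyx→Slot 2 ($147) — total 87+113+114+147 = $461.
Column-greedy (each slot in turn goes to its best remaining advertiser) gives $424, worse by 37.
Every other assignment is strictly worse.

Max total: $461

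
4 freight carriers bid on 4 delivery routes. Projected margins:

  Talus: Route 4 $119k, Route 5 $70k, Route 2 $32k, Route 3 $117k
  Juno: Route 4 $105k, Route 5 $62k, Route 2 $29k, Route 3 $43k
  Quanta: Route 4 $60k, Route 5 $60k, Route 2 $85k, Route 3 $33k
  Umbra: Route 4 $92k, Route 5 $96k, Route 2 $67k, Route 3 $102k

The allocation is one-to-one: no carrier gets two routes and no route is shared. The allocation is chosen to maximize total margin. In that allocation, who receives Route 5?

Optimal: Talus→Route 3 ($117k), Juno→Route 4 ($105k), Quanta→Route 2 ($85k), Umbra→Route 5 ($96k) — total 117+105+85+96 = $403k.
Max-entry greedy (repeatedly take the single best remaining cell) gives $368k, worse by 35.
Next-best assignment: Talus→Route 4, Juno→Route 5, Quanta→Route 2, Umbra→Route 3 = $368k.
Every other assignment is strictly worse.
Umbra's own top route is Route 3 ($102k), but forcing Umbra→Route 3 and reassigning the rest optimally gives only $368k — worse by 35.

Umbra receives Route 5.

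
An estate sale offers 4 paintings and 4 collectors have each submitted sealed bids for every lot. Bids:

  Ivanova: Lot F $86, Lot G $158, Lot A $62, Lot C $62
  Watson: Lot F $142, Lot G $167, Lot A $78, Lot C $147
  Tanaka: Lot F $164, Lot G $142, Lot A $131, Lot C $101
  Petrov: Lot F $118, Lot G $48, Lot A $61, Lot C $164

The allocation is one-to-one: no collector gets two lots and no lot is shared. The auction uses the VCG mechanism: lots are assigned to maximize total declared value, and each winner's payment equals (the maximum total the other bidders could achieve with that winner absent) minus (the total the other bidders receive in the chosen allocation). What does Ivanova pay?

Ivanova pays $58.

Efficient allocation: Ivanova→Lot G ($158), Watson→Lot F ($142), Tanaka→Lot A ($131), Petrov→Lot C ($164); total welfare W = $595.
Ivanova receives Lot G at value $158, so the others get W − 158 = $437.
Without Ivanova: best allocation of the remaining 3 bidders over all 4 lots is Watson→Lot G ($167), Tanaka→Lot F ($164), Petrov→Lot C ($164), total $495.
VCG payment = (others' best without Ivanova) − (others' welfare with Ivanova) = 495 − 437 = $58.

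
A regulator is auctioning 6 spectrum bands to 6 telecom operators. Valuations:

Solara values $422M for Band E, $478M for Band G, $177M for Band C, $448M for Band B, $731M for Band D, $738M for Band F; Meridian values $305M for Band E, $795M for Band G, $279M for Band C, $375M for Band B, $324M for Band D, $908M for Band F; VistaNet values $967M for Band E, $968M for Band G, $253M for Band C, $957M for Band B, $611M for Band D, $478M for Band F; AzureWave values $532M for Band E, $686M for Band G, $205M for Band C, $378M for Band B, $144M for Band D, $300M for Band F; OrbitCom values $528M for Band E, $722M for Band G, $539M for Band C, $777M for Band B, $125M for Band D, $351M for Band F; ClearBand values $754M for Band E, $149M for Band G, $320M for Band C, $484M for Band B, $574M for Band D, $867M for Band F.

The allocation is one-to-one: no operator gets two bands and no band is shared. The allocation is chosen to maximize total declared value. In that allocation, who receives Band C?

Optimal: Solara→Band D ($731M), Meridian→Band F ($908M), VistaNet→Band B ($957M), AzureWave→Band G ($686M), OrbitCom→Band C ($539M), ClearBand→Band E ($754M) — total 731+908+957+686+539+754 = $4575M.
Column-greedy (each band in turn goes to its best remaining operator) gives $3816M, worse by 759.
Swapping AzureWave↔Meridian (AzureWave→Band F $300M, Meridian→Band G $795M) loses 499.
OrbitCom's own top band is Band B ($777M), but forcing OrbitCom→Band B and reassigning the rest optimally gives only $4389M — worse by 186.

OrbitCom receives Band C.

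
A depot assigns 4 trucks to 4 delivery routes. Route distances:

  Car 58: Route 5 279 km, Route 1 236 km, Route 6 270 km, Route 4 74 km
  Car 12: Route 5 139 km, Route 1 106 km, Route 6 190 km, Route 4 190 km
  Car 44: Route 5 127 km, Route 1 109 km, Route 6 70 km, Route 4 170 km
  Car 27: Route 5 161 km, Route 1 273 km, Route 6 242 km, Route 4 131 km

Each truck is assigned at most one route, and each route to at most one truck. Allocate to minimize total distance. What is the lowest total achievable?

Minimum total: 411 km

This is the linear assignment problem.
Optimal: Car 58→Route 4 (74 km), Car 12→Route 1 (106 km), Car 44→Route 6 (70 km), Car 27→Route 5 (161 km) — total 74+106+70+161 = 411 km.
Column-greedy (each route in turn goes to its cheapest remaining truck) gives 549 km, worse by 138.
Next-best assignment: Car 58→Route 4, Car 12→Route 6, Car 44→Route 1, Car 27→Route 5 = 534 km.
Swapping Car 58↔Car 12 (Car 58→Route 1 236 km, Car 12→Route 4 190 km) adds 246.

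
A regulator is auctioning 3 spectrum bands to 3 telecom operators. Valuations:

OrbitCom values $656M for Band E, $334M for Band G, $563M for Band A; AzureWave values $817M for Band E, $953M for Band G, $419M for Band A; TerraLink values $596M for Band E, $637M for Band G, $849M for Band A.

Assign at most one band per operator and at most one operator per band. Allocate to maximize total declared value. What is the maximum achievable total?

Maximum total: $2458M

Optimal: OrbitCom→Band E ($656M), AzureWave→Band G ($953M), TerraLink→Band A ($849M) — total 656+953+849 = $2458M.
Column-greedy (each band in turn goes to its best remaining operator) gives $2017M, worse by 441.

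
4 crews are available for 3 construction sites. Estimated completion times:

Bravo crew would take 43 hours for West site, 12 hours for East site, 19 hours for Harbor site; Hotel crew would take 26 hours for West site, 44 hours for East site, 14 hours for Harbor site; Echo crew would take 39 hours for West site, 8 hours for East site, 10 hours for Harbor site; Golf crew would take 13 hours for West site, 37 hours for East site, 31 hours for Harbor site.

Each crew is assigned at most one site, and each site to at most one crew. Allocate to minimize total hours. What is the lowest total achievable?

This is a one-to-one assignment (minimum-cost bipartite matching).
Optimal: Golf crew→West site (13 hours), Bravo crew→East site (12 hours), Echo crew→Harbor site (10 hours) — total 13+12+10 = 35 hours.

Minimum total: 35 hours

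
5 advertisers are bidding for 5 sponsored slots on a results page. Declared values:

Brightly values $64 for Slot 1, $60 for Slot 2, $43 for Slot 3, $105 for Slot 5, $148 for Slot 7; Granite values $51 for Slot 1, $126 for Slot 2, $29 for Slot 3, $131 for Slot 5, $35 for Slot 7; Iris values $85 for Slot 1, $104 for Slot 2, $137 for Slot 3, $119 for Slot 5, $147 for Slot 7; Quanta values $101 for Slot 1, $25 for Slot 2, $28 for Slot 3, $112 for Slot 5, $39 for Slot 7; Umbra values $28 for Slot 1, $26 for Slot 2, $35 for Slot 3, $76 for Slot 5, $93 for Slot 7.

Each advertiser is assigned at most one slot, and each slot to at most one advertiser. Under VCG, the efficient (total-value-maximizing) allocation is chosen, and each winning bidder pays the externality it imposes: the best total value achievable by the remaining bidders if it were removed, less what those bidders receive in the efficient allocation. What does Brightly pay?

Brightly pays $28.

Efficient allocation: Brightly→Slot 7 ($148), Granite→Slot 2 ($126), Iris→Slot 3 ($137), Quanta→Slot 1 ($101), Umbra→Slot 5 ($76); total welfare W = $588.
Brightly receives Slot 7 at value $148, so the others get W − 148 = $440.
Without Brightly: best allocation of the remaining 4 bidders over all 5 slots is Granite→Slot 2 ($126), Iris→Slot 3 ($137), Quanta→Slot 5 ($112), Umbra→Slot 7 ($93), total $468.
VCG payment = (others' best without Brightly) − (others' welfare with Brightly) = 468 − 440 = $28.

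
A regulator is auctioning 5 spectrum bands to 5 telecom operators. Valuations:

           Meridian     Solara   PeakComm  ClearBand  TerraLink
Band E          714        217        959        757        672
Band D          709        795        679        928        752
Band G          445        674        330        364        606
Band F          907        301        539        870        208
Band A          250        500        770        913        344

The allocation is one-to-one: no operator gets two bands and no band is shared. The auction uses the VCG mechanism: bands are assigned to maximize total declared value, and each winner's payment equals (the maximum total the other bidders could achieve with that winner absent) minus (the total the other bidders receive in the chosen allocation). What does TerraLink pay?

TerraLink pays $121M.

Efficient allocation: Meridian→Band F ($907M), Solara→Band G ($674M), PeakComm→Band E ($959M), ClearBand→Band A ($913M), TerraLink→Band D ($752M); total welfare W = $4205M.
TerraLink receives Band D at value $752M, so the others get W − 752 = $3453M.
Without TerraLink: best allocation of the remaining 4 bidders over all 5 bands is Meridian→Band F ($907M), Solara→Band D ($795M), PeakComm→Band E ($959M), ClearBand→Band A ($913M), total $3574M.
VCG payment = (others' best without TerraLink) − (others' welfare with TerraLink) = 3574 − 3453 = $121M.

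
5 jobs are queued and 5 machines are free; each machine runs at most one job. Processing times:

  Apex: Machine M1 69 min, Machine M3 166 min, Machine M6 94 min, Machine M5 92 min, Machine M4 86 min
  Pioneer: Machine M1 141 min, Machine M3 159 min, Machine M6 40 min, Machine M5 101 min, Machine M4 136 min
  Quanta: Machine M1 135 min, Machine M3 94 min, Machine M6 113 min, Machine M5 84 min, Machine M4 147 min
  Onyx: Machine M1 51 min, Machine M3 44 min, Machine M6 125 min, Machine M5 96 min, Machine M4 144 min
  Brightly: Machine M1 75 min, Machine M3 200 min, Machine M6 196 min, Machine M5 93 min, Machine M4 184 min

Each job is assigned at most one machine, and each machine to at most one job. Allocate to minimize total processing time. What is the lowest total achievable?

Optimal: Apex→Machine M4 (86 min), Pioneer→Machine M6 (40 min), Quanta→Machine M5 (84 min), Onyx→Machine M3 (44 min), Brightly→Machine M1 (75 min) — total 86+40+84+44+75 = 329 min.
Column-greedy (each machine in turn goes to its cheapest remaining job) gives 461 min, worse by 132.
Swapping Quanta↔Pioneer (Quanta→Machine M6 113 min, Pioneer→Machine M5 101 min) adds 90.

Minimum total: 329 min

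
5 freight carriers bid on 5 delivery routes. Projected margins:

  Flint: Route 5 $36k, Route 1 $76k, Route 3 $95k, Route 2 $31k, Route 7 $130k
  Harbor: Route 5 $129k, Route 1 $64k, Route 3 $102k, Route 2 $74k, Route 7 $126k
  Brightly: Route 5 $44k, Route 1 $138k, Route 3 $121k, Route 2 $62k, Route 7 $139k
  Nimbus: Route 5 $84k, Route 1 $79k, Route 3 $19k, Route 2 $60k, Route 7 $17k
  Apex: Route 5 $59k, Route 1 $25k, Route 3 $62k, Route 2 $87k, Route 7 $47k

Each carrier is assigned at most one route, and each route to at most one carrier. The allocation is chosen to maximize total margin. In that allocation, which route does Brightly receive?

Optimal: Flint→Route 7 ($130k), Harbor→Route 5 ($129k), Brightly→Route 3 ($121k), Nimbus→Route 1 ($79k), Apex→Route 2 ($87k) — total 130+129+121+79+87 = $546k.
Row-greedy (each carrier in turn takes its best remaining route) gives $519k, worse by 27.
Next-best assignment: Flint→Route 7, Harbor→Route 3, Brightly→Route 1, Nimbus→Route 5, Apex→Route 2 = $541k.
Checked against all permutations: $546k is optimal.
Brightly's own top route is Route 7 ($139k), but forcing Brightly→Route 7 and reassigning the rest optimally gives only $529k — worse by 17.

Brightly receives Route 3.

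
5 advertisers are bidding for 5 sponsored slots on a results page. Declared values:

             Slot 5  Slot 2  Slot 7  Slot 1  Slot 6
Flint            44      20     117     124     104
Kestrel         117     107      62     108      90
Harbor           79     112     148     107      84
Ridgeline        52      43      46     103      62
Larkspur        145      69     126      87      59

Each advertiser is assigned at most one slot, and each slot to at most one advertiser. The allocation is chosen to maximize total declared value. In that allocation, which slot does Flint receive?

This is a one-to-one assignment (maximum-weight bipartite matching).
Optimal: Flint→Slot 6 ($104), Kestrel→Slot 2 ($107), Harbor→Slot 7 ($148), Ridgeline→Slot 1 ($103), Larkspur→Slot 5 ($145) — total 104+107+148+103+145 = $607.
Max-entry greedy (repeatedly take the single best remaining cell) gives $586, worse by 21.
Next-best assignment: Flint→Slot 1, Kestrel→Slot 2, Harbor→Slot 7, Ridgeline→Slot 6, Larkspur→Slot 5 = $586.
Swapping Larkspur↔Harbor (Larkspur→Slot 7 $126, Harbor→Slot 5 $79) loses 88.
No other one-to-one assignment exceeds $607.
Flint's own top slot is Slot 1 ($124), but forcing Flint→Slot 1 and reassigning the rest optimally gives only $586 — worse by 21.

Flint receives Slot 6.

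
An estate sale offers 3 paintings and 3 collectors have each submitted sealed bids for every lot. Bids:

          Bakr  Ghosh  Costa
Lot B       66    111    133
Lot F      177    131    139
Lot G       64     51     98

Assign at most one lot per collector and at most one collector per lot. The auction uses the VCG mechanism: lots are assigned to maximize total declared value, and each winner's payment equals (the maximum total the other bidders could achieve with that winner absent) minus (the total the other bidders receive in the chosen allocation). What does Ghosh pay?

Efficient allocation: Bakr→Lot F ($177), Ghosh→Lot B ($111), Costa→Lot G ($98); total welfare W = $386.
Ghosh receives Lot B at value $111, so the others get W − 111 = $275.
Without Ghosh: best allocation of the remaining 2 bidders over all 3 lots is Bakr→Lot F ($177), Costa→Lot B ($133), total $310.
VCG payment = (others' best without Ghosh) − (others' welfare with Ghosh) = 310 − 275 = $35.

Ghosh pays $35.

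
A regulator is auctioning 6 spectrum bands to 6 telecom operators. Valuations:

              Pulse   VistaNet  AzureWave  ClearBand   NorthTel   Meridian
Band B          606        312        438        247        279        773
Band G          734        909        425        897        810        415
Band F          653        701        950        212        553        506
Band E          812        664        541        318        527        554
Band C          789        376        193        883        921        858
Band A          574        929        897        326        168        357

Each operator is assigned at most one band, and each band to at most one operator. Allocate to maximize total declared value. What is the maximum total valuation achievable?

Optimal: Pulse→Band E ($812M), VistaNet→Band A ($929M), AzureWave→Band F ($950M), ClearBand→Band G ($897M), NorthTel→Band C ($921M), Meridian→Band B ($773M) — total 812+929+950+897+921+773 = $5282M.
Column-greedy (each band in turn goes to its best remaining operator) gives $4691M, worse by 591.

Max total: $5282M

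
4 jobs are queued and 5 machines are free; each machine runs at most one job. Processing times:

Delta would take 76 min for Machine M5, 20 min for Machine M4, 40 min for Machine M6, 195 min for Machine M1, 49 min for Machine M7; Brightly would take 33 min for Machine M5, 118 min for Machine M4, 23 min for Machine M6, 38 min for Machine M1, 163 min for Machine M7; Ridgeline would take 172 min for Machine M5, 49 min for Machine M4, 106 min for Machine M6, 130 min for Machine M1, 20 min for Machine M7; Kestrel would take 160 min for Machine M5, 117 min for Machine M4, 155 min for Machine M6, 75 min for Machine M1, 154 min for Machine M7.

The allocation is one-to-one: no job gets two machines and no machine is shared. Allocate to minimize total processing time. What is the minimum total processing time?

Optimal: Delta→Machine M4 (20 min), Brightly→Machine M6 (23 min), Ridgeline→Machine M7 (20 min), Kestrel→Machine M1 (75 min) — total 20+23+20+75 = 138 min.
Column-greedy (each machine in turn goes to its cheapest remaining job) gives 234 min, worse by 96.
Swapping Kestrel↔Delta (Kestrel→Machine M4 117 min, Delta→Machine M1 195 min) adds 217.
Every other assignment is strictly worse.

Minimum total: 138 min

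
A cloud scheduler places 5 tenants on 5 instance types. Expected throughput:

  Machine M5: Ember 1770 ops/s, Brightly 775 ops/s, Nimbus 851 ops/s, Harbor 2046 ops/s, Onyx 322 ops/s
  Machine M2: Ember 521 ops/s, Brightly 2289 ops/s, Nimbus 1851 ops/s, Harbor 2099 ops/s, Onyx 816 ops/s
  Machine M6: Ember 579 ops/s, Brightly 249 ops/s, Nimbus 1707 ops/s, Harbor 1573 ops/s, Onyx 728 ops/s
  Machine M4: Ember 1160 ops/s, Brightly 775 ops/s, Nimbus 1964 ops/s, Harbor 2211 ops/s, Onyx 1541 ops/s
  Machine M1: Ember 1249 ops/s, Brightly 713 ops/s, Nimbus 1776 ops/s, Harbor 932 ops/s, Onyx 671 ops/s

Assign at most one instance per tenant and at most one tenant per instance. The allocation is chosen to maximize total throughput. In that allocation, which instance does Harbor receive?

This is the linear assignment problem.
Optimal: Ember→Machine M5 (1770 ops/s), Brightly→Machine M2 (2289 ops/s), Nimbus→Machine M1 (1776 ops/s), Harbor→Machine M6 (1573 ops/s), Onyx→Machine M4 (1541 ops/s) — total 1770+2289+1776+1573+1541 = 8949 ops/s.
Column-greedy (each instance in turn goes to its best remaining tenant) gives 8832 ops/s, worse by 117.
Swapping Brightly↔Nimbus (Brightly→Machine M1 713 ops/s, Nimbus→Machine M2 1851 ops/s) loses 1501.
No other one-to-one assignment exceeds 8949 ops/s.
Harbor's own top instance is Machine M4 (2211 ops/s), but forcing Harbor→Machine M4 and reassigning the rest optimally gives only 8774 ops/s — worse by 175.

Harbor receives Machine M6.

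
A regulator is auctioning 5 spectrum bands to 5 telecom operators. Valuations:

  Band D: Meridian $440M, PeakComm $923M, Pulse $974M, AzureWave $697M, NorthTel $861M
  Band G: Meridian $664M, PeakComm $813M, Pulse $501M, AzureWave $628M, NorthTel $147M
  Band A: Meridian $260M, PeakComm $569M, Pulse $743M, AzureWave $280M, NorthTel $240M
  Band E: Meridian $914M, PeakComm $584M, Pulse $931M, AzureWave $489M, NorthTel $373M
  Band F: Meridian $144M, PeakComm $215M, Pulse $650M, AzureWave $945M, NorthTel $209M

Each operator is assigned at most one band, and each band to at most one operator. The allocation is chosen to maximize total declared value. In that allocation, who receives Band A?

Pulse receives Band A.

Optimal: Meridian→Band E ($914M), PeakComm→Band G ($813M), Pulse→Band A ($743M), AzureWave→Band F ($945M), NorthTel→Band D ($861M) — total 914+813+743+945+861 = $4276M.
Next-best assignment: Meridian→Band G, PeakComm→Band A, Pulse→Band E, AzureWave→Band F, NorthTel→Band D = $3970M.
Swapping NorthTel↔PeakComm (NorthTel→Band G $147M, PeakComm→Band D $923M) loses 604.
No other one-to-one assignment exceeds $4276M.
Pulse's own top band is Band D ($974M), but forcing Pulse→Band D and reassigning the rest optimally gives only $3886M — worse by 390.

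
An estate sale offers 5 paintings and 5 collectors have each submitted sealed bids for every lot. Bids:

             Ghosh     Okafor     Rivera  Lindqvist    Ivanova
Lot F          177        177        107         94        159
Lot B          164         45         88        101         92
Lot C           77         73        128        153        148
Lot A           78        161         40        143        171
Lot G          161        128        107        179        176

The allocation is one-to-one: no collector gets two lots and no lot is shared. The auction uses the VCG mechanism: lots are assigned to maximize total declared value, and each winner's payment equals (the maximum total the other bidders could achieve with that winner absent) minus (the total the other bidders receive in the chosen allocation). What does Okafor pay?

Efficient allocation: Ghosh→Lot B ($164), Okafor→Lot F ($177), Rivera→Lot C ($128), Lindqvist→Lot G ($179), Ivanova→Lot A ($171); total welfare W = $819.
Okafor receives Lot F at value $177, so the others get W − 177 = $642.
Without Okafor: best allocation of the remaining 4 bidders over all 5 lots is Ghosh→Lot F ($177), Rivera→Lot C ($128), Lindqvist→Lot G ($179), Ivanova→Lot A ($171), total $655.
VCG payment = (others' best without Okafor) − (others' welfare with Okafor) = 655 − 642 = $13.

Okafor pays $13.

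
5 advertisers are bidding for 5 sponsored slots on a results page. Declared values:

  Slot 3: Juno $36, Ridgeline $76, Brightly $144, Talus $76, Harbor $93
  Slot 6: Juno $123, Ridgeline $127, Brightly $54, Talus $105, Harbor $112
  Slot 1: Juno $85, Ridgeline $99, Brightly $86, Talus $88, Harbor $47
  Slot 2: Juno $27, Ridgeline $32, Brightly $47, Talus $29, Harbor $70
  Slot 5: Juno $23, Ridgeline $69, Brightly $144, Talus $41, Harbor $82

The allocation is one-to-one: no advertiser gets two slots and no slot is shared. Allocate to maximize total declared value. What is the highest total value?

Maximum total: $512

Optimal: Juno→Slot 6 ($123), Ridgeline→Slot 1 ($99), Brightly→Slot 5 ($144), Talus→Slot 3 ($76), Harbor→Slot 2 ($70) — total 123+99+144+76+70 = $512.
Max-entry greedy (repeatedly take the single best remaining cell) gives $468, worse by 44.
Next-best assignment: Juno→Slot 1, Ridgeline→Slot 6, Brightly→Slot 5, Talus→Slot 3, Harbor→Slot 2 = $502.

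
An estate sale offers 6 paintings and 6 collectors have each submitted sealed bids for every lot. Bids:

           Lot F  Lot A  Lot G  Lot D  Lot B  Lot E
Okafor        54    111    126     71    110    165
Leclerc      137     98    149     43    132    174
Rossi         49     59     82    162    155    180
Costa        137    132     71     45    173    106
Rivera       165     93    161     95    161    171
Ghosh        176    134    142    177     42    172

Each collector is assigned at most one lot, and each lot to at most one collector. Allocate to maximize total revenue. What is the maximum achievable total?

Max total: $957

Optimal: Okafor→Lot A ($111), Leclerc→Lot E ($174), Rossi→Lot D ($162), Costa→Lot B ($173), Rivera→Lot G ($161), Ghosh→Lot F ($176) — total 111+174+162+173+161+176 = $957.
Max-entry greedy (repeatedly take the single best remaining cell) gives $955, worse by 2.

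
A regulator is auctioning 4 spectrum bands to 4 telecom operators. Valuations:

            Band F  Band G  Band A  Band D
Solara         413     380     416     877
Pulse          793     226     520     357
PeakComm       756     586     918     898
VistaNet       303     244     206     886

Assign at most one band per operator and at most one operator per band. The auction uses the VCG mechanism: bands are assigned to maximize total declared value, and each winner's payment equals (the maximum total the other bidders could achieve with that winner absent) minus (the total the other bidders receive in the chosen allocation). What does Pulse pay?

Efficient allocation: Solara→Band G ($380M), Pulse→Band F ($793M), PeakComm→Band A ($918M), VistaNet→Band D ($886M); total welfare W = $2977M.
Pulse receives Band F at value $793M, so the others get W − 793 = $2184M.
Without Pulse: best allocation of the remaining 3 bidders over all 4 bands is Solara→Band F ($413M), PeakComm→Band A ($918M), VistaNet→Band D ($886M), total $2217M.
VCG payment = (others' best without Pulse) − (others' welfare with Pulse) = 2217 − 2184 = $33M.

Pulse pays $33M.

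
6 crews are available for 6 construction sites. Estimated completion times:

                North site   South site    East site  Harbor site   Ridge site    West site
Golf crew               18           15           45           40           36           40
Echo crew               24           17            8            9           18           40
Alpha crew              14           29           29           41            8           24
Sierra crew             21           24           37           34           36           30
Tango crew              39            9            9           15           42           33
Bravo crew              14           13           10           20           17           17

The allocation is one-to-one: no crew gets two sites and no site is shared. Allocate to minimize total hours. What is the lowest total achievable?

Minimum total: 79 hours

Optimal: Golf crew→South site (15 hours), Echo crew→Harbor site (9 hours), Alpha crew→Ridge site (8 hours), Sierra crew→North site (21 hours), Tango crew→East site (9 hours), Bravo crew→West site (17 hours) — total 15+9+8+21+9+17 = 79 hours.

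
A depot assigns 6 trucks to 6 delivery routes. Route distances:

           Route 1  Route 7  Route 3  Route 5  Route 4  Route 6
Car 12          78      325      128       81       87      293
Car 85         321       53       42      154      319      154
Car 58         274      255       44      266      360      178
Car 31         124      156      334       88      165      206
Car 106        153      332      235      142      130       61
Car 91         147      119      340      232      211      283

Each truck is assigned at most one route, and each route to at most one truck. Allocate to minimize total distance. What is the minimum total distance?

Min total: 480 km

Optimal: Car 12→Route 4 (87 km), Car 85→Route 7 (53 km), Car 58→Route 3 (44 km), Car 31→Route 5 (88 km), Car 106→Route 6 (61 km), Car 91→Route 1 (147 km) — total 87+53+44+88+61+147 = 480 km.
Row-greedy (each truck in turn takes its cheapest remaining route) gives 635 km, worse by 155.
Next-best assignment: Car 12→Route 1, Car 85→Route 7, Car 58→Route 3, Car 31→Route 5, Car 106→Route 6, Car 91→Route 4 = 535 km.
Swapping Car 85↔Car 58 (Car 85→Route 3 42 km, Car 58→Route 7 255 km) adds 200.
Checked against all permutations: 480 km is optimal.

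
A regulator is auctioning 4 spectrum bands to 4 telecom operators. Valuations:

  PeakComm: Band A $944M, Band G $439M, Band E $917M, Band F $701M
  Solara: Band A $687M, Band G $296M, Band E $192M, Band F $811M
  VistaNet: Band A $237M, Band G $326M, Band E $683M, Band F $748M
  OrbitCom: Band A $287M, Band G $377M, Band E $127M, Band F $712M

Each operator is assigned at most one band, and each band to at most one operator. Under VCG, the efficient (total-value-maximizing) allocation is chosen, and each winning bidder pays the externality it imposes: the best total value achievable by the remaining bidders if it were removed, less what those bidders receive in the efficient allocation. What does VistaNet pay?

VistaNet pays $184M.

Efficient allocation: PeakComm→Band A ($944M), Solara→Band F ($811M), VistaNet→Band E ($683M), OrbitCom→Band G ($377M); total welfare W = $2815M.
VistaNet receives Band E at value $683M, so the others get W − 683 = $2132M.
Without VistaNet: best allocation of the remaining 3 bidders over all 4 bands is PeakComm→Band E ($917M), Solara→Band A ($687M), OrbitCom→Band F ($712M), total $2316M.
VCG payment = (others' best without VistaNet) − (others' welfare with VistaNet) = 2316 − 2132 = $184M.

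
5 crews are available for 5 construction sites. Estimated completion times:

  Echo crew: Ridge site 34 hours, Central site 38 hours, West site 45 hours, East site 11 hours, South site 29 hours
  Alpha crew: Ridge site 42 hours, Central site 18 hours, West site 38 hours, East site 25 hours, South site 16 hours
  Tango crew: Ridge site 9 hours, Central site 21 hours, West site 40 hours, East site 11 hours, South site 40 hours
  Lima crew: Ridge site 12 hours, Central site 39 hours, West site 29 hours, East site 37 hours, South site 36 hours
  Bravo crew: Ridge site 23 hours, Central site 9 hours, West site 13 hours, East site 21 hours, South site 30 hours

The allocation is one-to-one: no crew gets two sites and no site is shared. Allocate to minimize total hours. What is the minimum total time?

Minimum total: 73 hours

This is a one-to-one assignment (minimum-cost bipartite matching).
Optimal: Echo crew→East site (11 hours), Alpha crew→South site (16 hours), Tango crew→Central site (21 hours), Lima crew→Ridge site (12 hours), Bravo crew→West site (13 hours) — total 11+16+21+12+13 = 73 hours.
Min-entry greedy (repeatedly take the single cheapest remaining cell) gives 74 hours, worse by 1.
Next-best assignment: Echo crew→East site, Alpha crew→South site, Tango crew→Ridge site, Lima crew→West site, Bravo crew→Central site = 74 hours.
No other one-to-one assignment undercuts 73 hours.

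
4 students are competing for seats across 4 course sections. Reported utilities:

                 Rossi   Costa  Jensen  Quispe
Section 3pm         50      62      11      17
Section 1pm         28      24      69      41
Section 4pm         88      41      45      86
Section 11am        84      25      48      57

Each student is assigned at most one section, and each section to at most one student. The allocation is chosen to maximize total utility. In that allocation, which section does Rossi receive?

Optimal: Rossi→Section 11am (84 points), Costa→Section 3pm (62 points), Jensen→Section 1pm (69 points), Quispe→Section 4pm (86 points) — total 84+62+69+86 = 301 points.
Column-greedy (each section in turn goes to its best remaining student) gives 276 points, worse by 25.
Next-best assignment: Rossi→Section 4pm, Costa→Section 3pm, Jensen→Section 1pm, Quispe→Section 11am = 276 points.
Swapping Rossi↔Costa (Rossi→Section 3pm 50 points, Costa→Section 11am 25 points) loses 71.
Rossi's own top section is Section 4pm (88 points), but forcing Rossi→Section 4pm and reassigning the rest optimally gives only 276 points — worse by 25.

Rossi receives Section 11am.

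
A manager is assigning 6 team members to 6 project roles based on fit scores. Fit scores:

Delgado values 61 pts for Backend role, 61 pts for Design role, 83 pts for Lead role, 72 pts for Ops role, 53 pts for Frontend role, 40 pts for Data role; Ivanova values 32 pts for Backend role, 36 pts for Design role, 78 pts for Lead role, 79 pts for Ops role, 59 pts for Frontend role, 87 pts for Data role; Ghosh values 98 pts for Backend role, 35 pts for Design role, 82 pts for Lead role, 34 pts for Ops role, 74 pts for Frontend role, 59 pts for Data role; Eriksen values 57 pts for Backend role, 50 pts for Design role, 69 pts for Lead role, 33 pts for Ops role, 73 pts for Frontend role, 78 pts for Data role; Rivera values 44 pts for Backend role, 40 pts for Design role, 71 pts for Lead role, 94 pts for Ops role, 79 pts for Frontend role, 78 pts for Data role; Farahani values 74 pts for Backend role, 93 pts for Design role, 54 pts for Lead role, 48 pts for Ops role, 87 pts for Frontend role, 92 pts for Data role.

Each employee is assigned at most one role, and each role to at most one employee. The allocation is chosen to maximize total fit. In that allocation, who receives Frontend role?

Optimal: Delgado→Lead role (83 pts), Ivanova→Data role (87 pts), Ghosh→Backend role (98 pts), Eriksen→Frontend role (73 pts), Rivera→Ops role (94 pts), Farahani→Design role (93 pts) — total 83+87+98+73+94+93 = 528 pts.
Eriksen's own top role is Data role (78 pts), but forcing Eriksen→Data role and reassigning the rest optimally gives only 510 pts — worse by 18.

Eriksen receives Frontend role.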